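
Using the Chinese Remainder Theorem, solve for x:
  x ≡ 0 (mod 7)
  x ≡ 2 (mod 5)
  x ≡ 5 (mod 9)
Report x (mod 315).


Moduli 7, 5, 9 are pairwise coprime; by CRT there is a unique solution modulo M = 7 · 5 · 9 = 315.
Solve pairwise, accumulating the modulus:
  Start with x ≡ 0 (mod 7).
  Combine with x ≡ 2 (mod 5): since gcd(7, 5) = 1, we get a unique residue mod 35.
    Write x = 0 + 7·t and substitute into x ≡ 2 (mod 5): 7·t ≡ 2 − 0 = 2 (mod 5).
    Reduce coefficients mod 5: 2·t ≡ 2 (mod 5).
    The inverse of 2 mod 5 is 3 (since 2·3 = 6 = 1·5 + 1), so t ≡ 3·2 = 6 ≡ 1 (mod 5).
    Then x = 0 + 7·1 = 7, valid modulo lcm(7, 5) = 35: x ≡ 7 (mod 35).
  Combine with x ≡ 5 (mod 9): since gcd(35, 9) = 1, we get a unique residue mod 315.
    Write x = 7 + 35·t and substitute into x ≡ 5 (mod 9): 35·t ≡ 5 − 7 = -2 (mod 9).
    Reduce coefficients mod 9: 8·t ≡ 7 (mod 9).
    The inverse of 8 mod 9 is 8 (since 8·8 = 64 = 7·9 + 1), so t ≡ 8·7 = 56 ≡ 2 (mod 9).
    Then x = 7 + 35·2 = 77, valid modulo lcm(35, 9) = 315: x ≡ 77 (mod 315).
Verify: 77 mod 7 = 0 ✓, 77 mod 5 = 2 ✓, 77 mod 9 = 5 ✓.

x ≡ 77 (mod 315).


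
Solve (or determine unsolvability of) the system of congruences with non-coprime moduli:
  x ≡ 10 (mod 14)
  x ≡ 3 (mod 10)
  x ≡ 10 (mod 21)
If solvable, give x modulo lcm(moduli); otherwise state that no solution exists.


Moduli 14, 10, 21 are not pairwise coprime, so CRT works modulo lcm(m_i) when all pairwise compatibility conditions hold.
Pairwise compatibility: gcd(m_i, m_j) must divide a_i - a_j for every pair.
Merge one congruence at a time:
  Start: x ≡ 10 (mod 14).
  Combine with x ≡ 3 (mod 10): gcd(14, 10) = 2, and 3 - 10 = -7 is NOT divisible by 2.
    ⇒ system is inconsistent (no integer solution).

No solution (the system is inconsistent).


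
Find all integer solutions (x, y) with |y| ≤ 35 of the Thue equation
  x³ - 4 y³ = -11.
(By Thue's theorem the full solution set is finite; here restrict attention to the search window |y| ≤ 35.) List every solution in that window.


The equation is x³ - 4y³ = -11. For fixed y, x³ = 4·y³ − 11, so a solution requires the RHS to be a perfect cube.
Strategy: iterate y from -35 to 35, compute RHS = 4·y³ − 11, and check whether it is a (positive or negative) perfect cube.
Check small values of y:
  y = 0: RHS = -11 is not a perfect cube.
  y = 1: RHS = -7 is not a perfect cube.
  y = -1: RHS = -15 is not a perfect cube.
  y = 2: RHS = 21 is not a perfect cube.
  y = -2: RHS = -43 is not a perfect cube.
  y = 3: RHS = 97 is not a perfect cube.
  y = -3: RHS = -119 is not a perfect cube.
Continuing the search up to |y| = 35 finds no solutions either.
No (x, y) in the scanned range satisfies the equation.

No integer solutions with |y| ≤ 35.


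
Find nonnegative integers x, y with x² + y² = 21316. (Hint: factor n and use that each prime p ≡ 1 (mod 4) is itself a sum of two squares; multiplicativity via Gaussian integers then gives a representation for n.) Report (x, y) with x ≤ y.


Step 1: Factor n = 21316 = 2^2 · 73^2.
Step 2: Check the mod-4 condition on each prime factor: 2 = 2 (special); 73 ≡ 1 (mod 4), exponent 2.
All primes ≡ 3 (mod 4) appear to even exponent (or don't appear), so by the two-squares theorem n IS expressible as a sum of two squares.
Step 3: Build a representation. Group n = k² · m with k = 2 and m = 73 · 73 = 5329 (a product of primes ≡ 1 (mod 4)); a representation of m scales to one of n via (k·x)² + (k·y)² = k²(x² + y²). Each prime p ≡ 1 (mod 4) is itself a sum of two squares; find a² by testing p − a² for a perfect square:
  73: 73 − 1² = 72, 73 − 2² = 69, 73 − 3² = 64 = 8² ⇒ 73 = 3² + 8².
  Combine using the Brahmagupta–Fibonacci identity (a² + b²)(c² + d²) = (ac − bd)² + (ad + bc)² = (ac + bd)² + (ad − bc)²:
  73 · 73 = 5329: from (3² + 8²)(3² + 8²), take (3·3 − 8·8, 3·8 + 8·3) = (9 − 64, 24 + 24) = (-55, 48); dropping signs (only squares matter) gives (55, 48); check 55² + 48² = 3025 + 2304 = 5329 ✓.
  Scale by k = 2: (2·55, 2·48) = (110, 96).
Step 4: Order so x ≤ y and verify: 96² + 110² = 9216 + 12100 = 21316 = n. ✓

n = 21316 = 96² + 110² (one valid representation with x ≤ y).


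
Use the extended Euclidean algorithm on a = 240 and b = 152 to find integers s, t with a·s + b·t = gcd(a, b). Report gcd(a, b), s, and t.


Euclidean algorithm on (240, 152) — divide until remainder is 0:
  240 = 1 · 152 + 88
  152 = 1 · 88 + 64
  88 = 1 · 64 + 24
  64 = 2 · 24 + 16
  24 = 1 · 16 + 8
  16 = 2 · 8 + 0
gcd(240, 152) = 8.
Track Bezout coefficients alongside the remainders: start with r₀ = 240 = a·1 + b·0 (s = 1, t = 0) and r₁ = 152 = a·0 + b·1 (s = 0, t = 1); each new remainder r_{k+1} = r_{k-1} − q_k·r_k inherits s_{k+1} = s_{k-1} − q_k·s_k, t_{k+1} = t_{k-1} − q_k·t_k, so r_k = a·s_k + b·t_k at every step:
  q = 1: r = 88, s = 1 − 1·0 = 1, t = 0 − 1·1 = -1  (check: 240·1 + 152·(-1) = 88)
  q = 1: r = 64, s = 0 − 1·1 = -1, t = 1 − 1·(-1) = 2  (check: 240·(-1) + 152·2 = 64)
  q = 1: r = 24, s = 1 − 1·(-1) = 2, t = -1 − 1·2 = -3  (check: 240·2 + 152·(-3) = 24)
  q = 2: r = 16, s = -1 − 2·2 = -5, t = 2 − 2·(-3) = 8  (check: 240·(-5) + 152·8 = 16)
  q = 1: r = 8, s = 2 − 1·(-5) = 7, t = -3 − 1·8 = -11  (check: 240·7 + 152·(-11) = 8)
The row with r = 8 (the gcd) gives the Bezout coefficients s = 7, t = -11.
Result: 240 · (7) + 152 · (-11) = 8.

gcd(240, 152) = 8; s = 7, t = -11 (check: 240·7 + 152·(-11) = 8).


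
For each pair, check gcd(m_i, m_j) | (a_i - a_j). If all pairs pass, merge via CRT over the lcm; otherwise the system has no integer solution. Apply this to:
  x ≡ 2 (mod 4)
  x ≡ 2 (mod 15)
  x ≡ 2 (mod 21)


Moduli 4, 15, 21 are not pairwise coprime, so CRT works modulo lcm(m_i) when all pairwise compatibility conditions hold.
Pairwise compatibility: gcd(m_i, m_j) must divide a_i - a_j for every pair.
Merge one congruence at a time:
  Start: x ≡ 2 (mod 4).
  Combine with x ≡ 2 (mod 15): gcd(4, 15) = 1; 2 - 2 = 0, which IS divisible by 1, so compatible.
    Write x = 2 + 4·t and substitute into x ≡ 2 (mod 15): 4·t ≡ 2 − 2 = 0 (mod 15).
    The inverse of 4 mod 15 is 4 (since 4·4 = 16 = 1·15 + 1), so t ≡ 4·0 = 0 ≡ 0 (mod 15).
    Then x = 2 + 4·0 = 2, valid modulo lcm(4, 15) = 60: x ≡ 2 (mod 60).
  Combine with x ≡ 2 (mod 21): gcd(60, 21) = 3; 2 - 2 = 0, which IS divisible by 3, so compatible.
    Write x = 2 + 60·t and substitute into x ≡ 2 (mod 21): 60·t ≡ 2 − 2 = 0 (mod 21).
    Divide the congruence (and modulus) by g = 3: 20·t ≡ 0 (mod 7).
    Reduce coefficients mod 7: 6·t ≡ 0 (mod 7).
    The inverse of 6 mod 7 is 6 (since 6·6 = 36 = 5·7 + 1), so t ≡ 6·0 = 0 ≡ 0 (mod 7).
    Then x = 2 + 60·0 = 2, valid modulo lcm(60, 21) = 420: x ≡ 2 (mod 420).
Verify: 2 mod 4 = 2, 2 mod 15 = 2, 2 mod 21 = 2.

x ≡ 2 (mod 420).


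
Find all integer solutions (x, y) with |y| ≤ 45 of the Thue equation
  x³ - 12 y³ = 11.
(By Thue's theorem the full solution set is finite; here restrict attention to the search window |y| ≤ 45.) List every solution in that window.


The equation is x³ - 12y³ = 11. For fixed y, x³ = 12·y³ + 11, so a solution requires the RHS to be a perfect cube.
Strategy: iterate y from -45 to 45, compute RHS = 12·y³ + 11, and check whether it is a (positive or negative) perfect cube.
Check small values of y:
  y = 0: RHS = 11 is not a perfect cube.
  y = 1: RHS = 23 is not a perfect cube.
  y = -1: RHS = -1 = (-1)³ ⇒ x = -1 works.
  y = 2: RHS = 107 is not a perfect cube.
  y = -2: RHS = -85 is not a perfect cube.
  y = 3: RHS = 335 is not a perfect cube.
  y = -3: RHS = -313 is not a perfect cube.
Continuing the search up to |y| = 45 finds no further solutions beyond those listed.
Collected solutions: (-1, -1).

Solutions (with |y| ≤ 45): (-1, -1).


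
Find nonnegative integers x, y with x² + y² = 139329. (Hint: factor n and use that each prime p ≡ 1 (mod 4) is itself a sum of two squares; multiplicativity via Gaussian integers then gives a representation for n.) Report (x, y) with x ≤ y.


Step 1: Factor n = 139329 = 3^2 · 113 · 137.
Step 2: Check the mod-4 condition on each prime factor: 3 ≡ 3 (mod 4), exponent 2 (must be even); 113 ≡ 1 (mod 4), exponent 1; 137 ≡ 1 (mod 4), exponent 1.
All primes ≡ 3 (mod 4) appear to even exponent (or don't appear), so by the two-squares theorem n IS expressible as a sum of two squares.
Step 3: Build a representation. Group n = k² · m with k = 3 and m = 113 · 137 = 15481 (a product of primes ≡ 1 (mod 4)); a representation of m scales to one of n via (k·x)² + (k·y)² = k²(x² + y²). Each prime p ≡ 1 (mod 4) is itself a sum of two squares; find a² by testing p − a² for a perfect square:
  113: 113 − 1² = 112, 113 − 2² = 109, 113 − 3² = 104, 113 − 4² = 97, 113 − 5² = 88, 113 − 6² = 77, 113 − 7² = 64 = 8² ⇒ 113 = 7² + 8².
  137: 137 − 1² = 136, 137 − 2² = 133, 137 − 3² = 128, 137 − 4² = 121 = 11² ⇒ 137 = 4² + 11².
  Combine using the Brahmagupta–Fibonacci identity (a² + b²)(c² + d²) = (ac − bd)² + (ad + bc)² = (ac + bd)² + (ad − bc)²:
  113 · 137 = 15481: from (7² + 8²)(4² + 11²), take (7·4 − 8·11, 7·11 + 8·4) = (28 − 88, 77 + 32) = (-60, 109); dropping signs (only squares matter) gives (60, 109); check 60² + 109² = 3600 + 11881 = 15481 ✓.
  Scale by k = 3: (3·60, 3·109) = (180, 327).
Step 4: Order so x ≤ y and verify: 180² + 327² = 32400 + 106929 = 139329 = n. ✓

n = 139329 = 180² + 327² (one valid representation with x ≤ y).


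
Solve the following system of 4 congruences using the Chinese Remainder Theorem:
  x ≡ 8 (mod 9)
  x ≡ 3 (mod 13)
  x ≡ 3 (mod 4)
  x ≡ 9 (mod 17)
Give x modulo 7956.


Product of moduli M = 9 · 13 · 4 · 17 = 7956.
Merge one congruence at a time:
  Start: x ≡ 8 (mod 9).
  Combine with x ≡ 3 (mod 13); new modulus lcm = 117.
    Write x = 8 + 9·t and substitute into x ≡ 3 (mod 13): 9·t ≡ 3 − 8 = -5 (mod 13).
    Reduce coefficients mod 13: 9·t ≡ 8 (mod 13).
    The inverse of 9 mod 13 is 3 (since 9·3 = 27 = 2·13 + 1), so t ≡ 3·8 = 24 ≡ 11 (mod 13).
    Then x = 8 + 9·11 = 107, valid modulo lcm(9, 13) = 117: x ≡ 107 (mod 117).
  Combine with x ≡ 3 (mod 4); new modulus lcm = 468.
    Write x = 107 + 117·t and substitute into x ≡ 3 (mod 4): 117·t ≡ 3 − 107 = -104 (mod 4).
    Reduce coefficients mod 4: 1·t ≡ 0 (mod 4).
    So t ≡ 0 (mod 4).
    Then x = 107 + 117·0 = 107, valid modulo lcm(117, 4) = 468: x ≡ 107 (mod 468).
  Combine with x ≡ 9 (mod 17); new modulus lcm = 7956.
    Write x = 107 + 468·t and substitute into x ≡ 9 (mod 17): 468·t ≡ 9 − 107 = -98 (mod 17).
    Reduce coefficients mod 17: 9·t ≡ 4 (mod 17).
    The inverse of 9 mod 17 is 2 (since 9·2 = 18 = 1·17 + 1), so t ≡ 2·4 = 8 ≡ 8 (mod 17).
    Then x = 107 + 468·8 = 3851, valid modulo lcm(468, 17) = 7956: x ≡ 3851 (mod 7956).
Verify against each original: 3851 mod 9 = 8, 3851 mod 13 = 3, 3851 mod 4 = 3, 3851 mod 17 = 9.

x ≡ 3851 (mod 7956).


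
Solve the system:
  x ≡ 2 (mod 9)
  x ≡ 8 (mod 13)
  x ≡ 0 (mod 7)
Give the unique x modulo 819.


Moduli 9, 13, 7 are pairwise coprime; by CRT there is a unique solution modulo M = 9 · 13 · 7 = 819.
Solve pairwise, accumulating the modulus:
  Start with x ≡ 2 (mod 9).
  Combine with x ≡ 8 (mod 13): since gcd(9, 13) = 1, we get a unique residue mod 117.
    Write x = 2 + 9·t and substitute into x ≡ 8 (mod 13): 9·t ≡ 8 − 2 = 6 (mod 13).
    The inverse of 9 mod 13 is 3 (since 9·3 = 27 = 2·13 + 1), so t ≡ 3·6 = 18 ≡ 5 (mod 13).
    Then x = 2 + 9·5 = 47, valid modulo lcm(9, 13) = 117: x ≡ 47 (mod 117).
  Combine with x ≡ 0 (mod 7): since gcd(117, 7) = 1, we get a unique residue mod 819.
    Write x = 47 + 117·t and substitute into x ≡ 0 (mod 7): 117·t ≡ 0 − 47 = -47 (mod 7).
    Reduce coefficients mod 7: 5·t ≡ 2 (mod 7).
    The inverse of 5 mod 7 is 3 (since 5·3 = 15 = 2·7 + 1), so t ≡ 3·2 = 6 ≡ 6 (mod 7).
    Then x = 47 + 117·6 = 749, valid modulo lcm(117, 7) = 819: x ≡ 749 (mod 819).
Verify: 749 mod 9 = 2 ✓, 749 mod 13 = 8 ✓, 749 mod 7 = 0 ✓.

x ≡ 749 (mod 819).


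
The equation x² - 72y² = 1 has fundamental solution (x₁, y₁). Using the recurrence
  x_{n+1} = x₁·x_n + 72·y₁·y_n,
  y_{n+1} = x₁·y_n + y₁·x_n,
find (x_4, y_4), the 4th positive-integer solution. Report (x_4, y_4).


Step 1: Find the fundamental solution (x₁, y₁) of x² - 72y² = 1.
  Expand √72 as a continued fraction. a₀ = ⌊√72⌋ = 8; iterate m_{k+1} = d_k·a_k − m_k, d_{k+1} = (72 − m_{k+1}²)/d_k, a_{k+1} = ⌊(a₀ + m_{k+1})/d_{k+1}⌋ (starting m₀ = 0, d₀ = 1), with convergents p_k = a_k·p_{k-1} + p_{k-2}, q_k = a_k·q_{k-1} + q_{k-2} (p₋₁ = 1, q₋₁ = 0):
  k = 0: a₀ = 8; p₀/q₀ = 8/1; p₀² − 72·q₀² = 64 − 72 = -8.
  k = 1: m = 8, d = 8, a = ⌊(8 + 8)/8⌋ = 2; p/q = (2·8 + 1)/(2·1 + 0) = 17/2; p² − 72·q² = 289 − 288 = 1.
  The first convergent with p² − 72·q² = 1 gives the fundamental solution (x₁, y₁) = (17, 2).
Step 2: Apply the recurrence (x_{n+1}, y_{n+1}) = (x₁x_n + 72y₁y_n, x₁y_n + y₁x_n) repeatedly.
  From (x_1, y_1) = (17, 2): x_2 = 17·17 + 72·2·2 = 577; y_2 = 17·2 + 2·17 = 68.
  From (x_2, y_2) = (577, 68): x_3 = 17·577 + 72·2·68 = 19601; y_3 = 17·68 + 2·577 = 2310.
  From (x_3, y_3) = (19601, 2310): x_4 = 17·19601 + 72·2·2310 = 665857; y_4 = 17·2310 + 2·19601 = 78472.
Step 3: Verify x_4² - 72·y_4² = 443365544449 - 443365544448 = 1 (should be 1). ✓

(x_1, y_1) = (17, 2); (x_4, y_4) = (665857, 78472).


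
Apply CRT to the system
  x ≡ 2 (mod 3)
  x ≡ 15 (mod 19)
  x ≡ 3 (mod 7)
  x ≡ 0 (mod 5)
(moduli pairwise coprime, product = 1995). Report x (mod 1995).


Product of moduli M = 3 · 19 · 7 · 5 = 1995.
Merge one congruence at a time:
  Start: x ≡ 2 (mod 3).
  Combine with x ≡ 15 (mod 19); new modulus lcm = 57.
    Write x = 2 + 3·t and substitute into x ≡ 15 (mod 19): 3·t ≡ 15 − 2 = 13 (mod 19).
    The inverse of 3 mod 19 is 13 (since 3·13 = 39 = 2·19 + 1), so t ≡ 13·13 = 169 ≡ 17 (mod 19).
    Then x = 2 + 3·17 = 53, valid modulo lcm(3, 19) = 57: x ≡ 53 (mod 57).
  Combine with x ≡ 3 (mod 7); new modulus lcm = 399.
    Write x = 53 + 57·t and substitute into x ≡ 3 (mod 7): 57·t ≡ 3 − 53 = -50 (mod 7).
    Reduce coefficients mod 7: 1·t ≡ 6 (mod 7).
    So t ≡ 6 (mod 7).
    Then x = 53 + 57·6 = 395, valid modulo lcm(57, 7) = 399: x ≡ 395 (mod 399).
  Combine with x ≡ 0 (mod 5); new modulus lcm = 1995.
    Write x = 395 + 399·t and substitute into x ≡ 0 (mod 5): 399·t ≡ 0 − 395 = -395 (mod 5).
    Reduce coefficients mod 5: 4·t ≡ 0 (mod 5).
    The inverse of 4 mod 5 is 4 (since 4·4 = 16 = 3·5 + 1), so t ≡ 4·0 = 0 ≡ 0 (mod 5).
    Then x = 395 + 399·0 = 395, valid modulo lcm(399, 5) = 1995: x ≡ 395 (mod 1995).
Verify against each original: 395 mod 3 = 2, 395 mod 19 = 15, 395 mod 7 = 3, 395 mod 5 = 0.

x ≡ 395 (mod 1995).


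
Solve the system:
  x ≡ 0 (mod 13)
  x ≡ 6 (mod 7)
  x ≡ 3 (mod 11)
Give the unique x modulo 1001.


Moduli 13, 7, 11 are pairwise coprime; by CRT there is a unique solution modulo M = 13 · 7 · 11 = 1001.
Solve pairwise, accumulating the modulus:
  Start with x ≡ 0 (mod 13).
  Combine with x ≡ 6 (mod 7): since gcd(13, 7) = 1, we get a unique residue mod 91.
    Write x = 0 + 13·t and substitute into x ≡ 6 (mod 7): 13·t ≡ 6 − 0 = 6 (mod 7).
    Reduce coefficients mod 7: 6·t ≡ 6 (mod 7).
    The inverse of 6 mod 7 is 6 (since 6·6 = 36 = 5·7 + 1), so t ≡ 6·6 = 36 ≡ 1 (mod 7).
    Then x = 0 + 13·1 = 13, valid modulo lcm(13, 7) = 91: x ≡ 13 (mod 91).
  Combine with x ≡ 3 (mod 11): since gcd(91, 11) = 1, we get a unique residue mod 1001.
    Write x = 13 + 91·t and substitute into x ≡ 3 (mod 11): 91·t ≡ 3 − 13 = -10 (mod 11).
    Reduce coefficients mod 11: 3·t ≡ 1 (mod 11).
    The inverse of 3 mod 11 is 4 (since 3·4 = 12 = 1·11 + 1), so t ≡ 4·1 = 4 ≡ 4 (mod 11).
    Then x = 13 + 91·4 = 377, valid modulo lcm(91, 11) = 1001: x ≡ 377 (mod 1001).
Verify: 377 mod 13 = 0 ✓, 377 mod 7 = 6 ✓, 377 mod 11 = 3 ✓.

x ≡ 377 (mod 1001).


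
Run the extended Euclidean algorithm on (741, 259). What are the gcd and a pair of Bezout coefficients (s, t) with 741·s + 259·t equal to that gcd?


Euclidean algorithm on (741, 259) — divide until remainder is 0:
  741 = 2 · 259 + 223
  259 = 1 · 223 + 36
  223 = 6 · 36 + 7
  36 = 5 · 7 + 1
  7 = 7 · 1 + 0
gcd(741, 259) = 1.
Track Bezout coefficients alongside the remainders: start with r₀ = 741 = a·1 + b·0 (s = 1, t = 0) and r₁ = 259 = a·0 + b·1 (s = 0, t = 1); each new remainder r_{k+1} = r_{k-1} − q_k·r_k inherits s_{k+1} = s_{k-1} − q_k·s_k, t_{k+1} = t_{k-1} − q_k·t_k, so r_k = a·s_k + b·t_k at every step:
  q = 2: r = 223, s = 1 − 2·0 = 1, t = 0 − 2·1 = -2  (check: 741·1 + 259·(-2) = 223)
  q = 1: r = 36, s = 0 − 1·1 = -1, t = 1 − 1·(-2) = 3  (check: 741·(-1) + 259·3 = 36)
  q = 6: r = 7, s = 1 − 6·(-1) = 7, t = -2 − 6·3 = -20  (check: 741·7 + 259·(-20) = 7)
  q = 5: r = 1, s = -1 − 5·7 = -36, t = 3 − 5·(-20) = 103  (check: 741·(-36) + 259·103 = 1)
The row with r = 1 (the gcd) gives the Bezout coefficients s = -36, t = 103.
Result: 741 · (-36) + 259 · (103) = 1.

gcd(741, 259) = 1; s = -36, t = 103 (check: 741·(-36) + 259·103 = 1).


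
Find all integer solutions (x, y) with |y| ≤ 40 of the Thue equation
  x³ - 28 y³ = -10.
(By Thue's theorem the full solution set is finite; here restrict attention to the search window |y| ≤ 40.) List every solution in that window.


The equation is x³ - 28y³ = -10. For fixed y, x³ = 28·y³ − 10, so a solution requires the RHS to be a perfect cube.
Strategy: iterate y from -40 to 40, compute RHS = 28·y³ − 10, and check whether it is a (positive or negative) perfect cube.
Check small values of y:
  y = 0: RHS = -10 is not a perfect cube.
  y = 1: RHS = 18 is not a perfect cube.
  y = -1: RHS = -38 is not a perfect cube.
  y = 2: RHS = 214 is not a perfect cube.
  y = -2: RHS = -234 is not a perfect cube.
  y = 3: RHS = 746 is not a perfect cube.
  y = -3: RHS = -766 is not a perfect cube.
Continuing the search up to |y| = 40 finds no solutions either.
No (x, y) in the scanned range satisfies the equation.

No integer solutions with |y| ≤ 40.


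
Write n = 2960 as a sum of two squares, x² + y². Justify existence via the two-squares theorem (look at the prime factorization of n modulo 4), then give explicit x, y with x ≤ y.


Step 1: Factor n = 2960 = 2^4 · 5 · 37.
Step 2: Check the mod-4 condition on each prime factor: 2 = 2 (special); 5 ≡ 1 (mod 4), exponent 1; 37 ≡ 1 (mod 4), exponent 1.
All primes ≡ 3 (mod 4) appear to even exponent (or don't appear), so by the two-squares theorem n IS expressible as a sum of two squares.
Step 3: Build a representation. Group n = k² · m with k = 4 and m = 5 · 37 = 185 (a product of primes ≡ 1 (mod 4)); a representation of m scales to one of n via (k·x)² + (k·y)² = k²(x² + y²). Each prime p ≡ 1 (mod 4) is itself a sum of two squares; find a² by testing p − a² for a perfect square:
  5: 5 − 1² = 4 = 2² ⇒ 5 = 1² + 2².
  37: 37 − 1² = 36 = 6² ⇒ 37 = 1² + 6².
  Combine using the Brahmagupta–Fibonacci identity (a² + b²)(c² + d²) = (ac − bd)² + (ad + bc)² = (ac + bd)² + (ad − bc)²:
  5 · 37 = 185: from (1² + 2²)(1² + 6²), take (1·1 − 2·6, 1·6 + 2·1) = (1 − 12, 6 + 2) = (-11, 8); dropping signs (only squares matter) gives (11, 8); check 11² + 8² = 121 + 64 = 185 ✓.
  Scale by k = 4: (4·11, 4·8) = (44, 32).
Step 4: Order so x ≤ y and verify: 32² + 44² = 1024 + 1936 = 2960 = n. ✓

n = 2960 = 32² + 44² (one valid representation with x ≤ y).


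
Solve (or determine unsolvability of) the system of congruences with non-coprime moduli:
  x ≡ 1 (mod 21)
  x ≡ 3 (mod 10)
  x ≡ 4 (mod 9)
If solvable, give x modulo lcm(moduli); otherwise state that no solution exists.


Moduli 21, 10, 9 are not pairwise coprime, so CRT works modulo lcm(m_i) when all pairwise compatibility conditions hold.
Pairwise compatibility: gcd(m_i, m_j) must divide a_i - a_j for every pair.
Merge one congruence at a time:
  Start: x ≡ 1 (mod 21).
  Combine with x ≡ 3 (mod 10): gcd(21, 10) = 1; 3 - 1 = 2, which IS divisible by 1, so compatible.
    Write x = 1 + 21·t and substitute into x ≡ 3 (mod 10): 21·t ≡ 3 − 1 = 2 (mod 10).
    Reduce coefficients mod 10: 1·t ≡ 2 (mod 10).
    So t ≡ 2 (mod 10).
    Then x = 1 + 21·2 = 43, valid modulo lcm(21, 10) = 210: x ≡ 43 (mod 210).
  Combine with x ≡ 4 (mod 9): gcd(210, 9) = 3; 4 - 43 = -39, which IS divisible by 3, so compatible.
    Write x = 43 + 210·t and substitute into x ≡ 4 (mod 9): 210·t ≡ 4 − 43 = -39 (mod 9).
    Divide the congruence (and modulus) by g = 3: 70·t ≡ -13 (mod 3).
    Reduce coefficients mod 3: 1·t ≡ 2 (mod 3).
    So t ≡ 2 (mod 3).
    Then x = 43 + 210·2 = 463, valid modulo lcm(210, 9) = 630: x ≡ 463 (mod 630).
Verify: 463 mod 21 = 1, 463 mod 10 = 3, 463 mod 9 = 4.

x ≡ 463 (mod 630).


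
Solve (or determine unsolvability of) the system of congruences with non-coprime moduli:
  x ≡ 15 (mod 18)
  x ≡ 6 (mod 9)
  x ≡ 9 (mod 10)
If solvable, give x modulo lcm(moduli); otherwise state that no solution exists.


Moduli 18, 9, 10 are not pairwise coprime, so CRT works modulo lcm(m_i) when all pairwise compatibility conditions hold.
Pairwise compatibility: gcd(m_i, m_j) must divide a_i - a_j for every pair.
Merge one congruence at a time:
  Start: x ≡ 15 (mod 18).
  Combine with x ≡ 6 (mod 9): gcd(18, 9) = 9; 6 - 15 = -9, which IS divisible by 9, so compatible.
    Write x = 15 + 18·t and substitute into x ≡ 6 (mod 9): 18·t ≡ 6 − 15 = -9 (mod 9).
    Divide the congruence (and modulus) by g = 9: 2·t ≡ -1 (mod 1).
    Modulo 1 every t works; take t = 0.
    Then x = 15 + 18·0 = 15, valid modulo lcm(18, 9) = 18: x ≡ 15 (mod 18).
  Combine with x ≡ 9 (mod 10): gcd(18, 10) = 2; 9 - 15 = -6, which IS divisible by 2, so compatible.
    Write x = 15 + 18·t and substitute into x ≡ 9 (mod 10): 18·t ≡ 9 − 15 = -6 (mod 10).
    Divide the congruence (and modulus) by g = 2: 9·t ≡ -3 (mod 5).
    Reduce coefficients mod 5: 4·t ≡ 2 (mod 5).
    The inverse of 4 mod 5 is 4 (since 4·4 = 16 = 3·5 + 1), so t ≡ 4·2 = 8 ≡ 3 (mod 5).
    Then x = 15 + 18·3 = 69, valid modulo lcm(18, 10) = 90: x ≡ 69 (mod 90).
Verify: 69 mod 18 = 15, 69 mod 9 = 6, 69 mod 10 = 9.

x ≡ 69 (mod 90).


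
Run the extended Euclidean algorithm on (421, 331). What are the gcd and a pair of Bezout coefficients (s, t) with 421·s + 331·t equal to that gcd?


Euclidean algorithm on (421, 331) — divide until remainder is 0:
  421 = 1 · 331 + 90
  331 = 3 · 90 + 61
  90 = 1 · 61 + 29
  61 = 2 · 29 + 3
  29 = 9 · 3 + 2
  3 = 1 · 2 + 1
  2 = 2 · 1 + 0
gcd(421, 331) = 1.
Track Bezout coefficients alongside the remainders: start with r₀ = 421 = a·1 + b·0 (s = 1, t = 0) and r₁ = 331 = a·0 + b·1 (s = 0, t = 1); each new remainder r_{k+1} = r_{k-1} − q_k·r_k inherits s_{k+1} = s_{k-1} − q_k·s_k, t_{k+1} = t_{k-1} − q_k·t_k, so r_k = a·s_k + b·t_k at every step:
  q = 1: r = 90, s = 1 − 1·0 = 1, t = 0 − 1·1 = -1  (check: 421·1 + 331·(-1) = 90)
  q = 3: r = 61, s = 0 − 3·1 = -3, t = 1 − 3·(-1) = 4  (check: 421·(-3) + 331·4 = 61)
  q = 1: r = 29, s = 1 − 1·(-3) = 4, t = -1 − 1·4 = -5  (check: 421·4 + 331·(-5) = 29)
  q = 2: r = 3, s = -3 − 2·4 = -11, t = 4 − 2·(-5) = 14  (check: 421·(-11) + 331·14 = 3)
  q = 9: r = 2, s = 4 − 9·(-11) = 103, t = -5 − 9·14 = -131  (check: 421·103 + 331·(-131) = 2)
  q = 1: r = 1, s = -11 − 1·103 = -114, t = 14 − 1·(-131) = 145  (check: 421·(-114) + 331·145 = 1)
The row with r = 1 (the gcd) gives the Bezout coefficients s = -114, t = 145.
Result: 421 · (-114) + 331 · (145) = 1.

gcd(421, 331) = 1; s = -114, t = 145 (check: 421·(-114) + 331·145 = 1).


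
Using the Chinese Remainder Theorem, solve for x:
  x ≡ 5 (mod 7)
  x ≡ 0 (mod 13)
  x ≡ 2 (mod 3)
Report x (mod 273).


Moduli 7, 13, 3 are pairwise coprime; by CRT there is a unique solution modulo M = 7 · 13 · 3 = 273.
Solve pairwise, accumulating the modulus:
  Start with x ≡ 5 (mod 7).
  Combine with x ≡ 0 (mod 13): since gcd(7, 13) = 1, we get a unique residue mod 91.
    Write x = 5 + 7·t and substitute into x ≡ 0 (mod 13): 7·t ≡ 0 − 5 = -5 (mod 13).
    Reduce coefficients mod 13: 7·t ≡ 8 (mod 13).
    The inverse of 7 mod 13 is 2 (since 7·2 = 14 = 1·13 + 1), so t ≡ 2·8 = 16 ≡ 3 (mod 13).
    Then x = 5 + 7·3 = 26, valid modulo lcm(7, 13) = 91: x ≡ 26 (mod 91).
  Combine with x ≡ 2 (mod 3): since gcd(91, 3) = 1, we get a unique residue mod 273.
    Write x = 26 + 91·t and substitute into x ≡ 2 (mod 3): 91·t ≡ 2 − 26 = -24 (mod 3).
    Reduce coefficients mod 3: 1·t ≡ 0 (mod 3).
    So t ≡ 0 (mod 3).
    Then x = 26 + 91·0 = 26, valid modulo lcm(91, 3) = 273: x ≡ 26 (mod 273).
Verify: 26 mod 7 = 5 ✓, 26 mod 13 = 0 ✓, 26 mod 3 = 2 ✓.

x ≡ 26 (mod 273).


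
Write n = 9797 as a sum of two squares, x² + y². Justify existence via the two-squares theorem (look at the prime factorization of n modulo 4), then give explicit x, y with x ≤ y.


Step 1: Factor n = 9797 = 97 · 101.
Step 2: Check the mod-4 condition on each prime factor: 97 ≡ 1 (mod 4), exponent 1; 101 ≡ 1 (mod 4), exponent 1.
All primes ≡ 3 (mod 4) appear to even exponent (or don't appear), so by the two-squares theorem n IS expressible as a sum of two squares.
Step 3: Build a representation. Here n = 97 · 101 is a product of primes ≡ 1 (mod 4). Each prime p ≡ 1 (mod 4) is itself a sum of two squares; find a² by testing p − a² for a perfect square:
  97: 97 − 1² = 96, 97 − 2² = 93, 97 − 3² = 88, 97 − 4² = 81 = 9² ⇒ 97 = 4² + 9².
  101: 101 − 1² = 100 = 10² ⇒ 101 = 1² + 10².
  Combine using the Brahmagupta–Fibonacci identity (a² + b²)(c² + d²) = (ac − bd)² + (ad + bc)² = (ac + bd)² + (ad − bc)²:
  97 · 101 = 9797: from (4² + 9²)(1² + 10²), take (4·1 − 9·10, 4·10 + 9·1) = (4 − 90, 40 + 9) = (-86, 49); dropping signs (only squares matter) gives (86, 49); check 86² + 49² = 7396 + 2401 = 9797 ✓.
Step 4: Order so x ≤ y and verify: 49² + 86² = 2401 + 7396 = 9797 = n. ✓

n = 9797 = 49² + 86² (one valid representation with x ≤ y).


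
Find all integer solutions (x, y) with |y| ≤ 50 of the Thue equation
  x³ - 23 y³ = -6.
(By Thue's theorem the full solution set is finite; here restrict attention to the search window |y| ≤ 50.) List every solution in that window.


The equation is x³ - 23y³ = -6. For fixed y, x³ = 23·y³ − 6, so a solution requires the RHS to be a perfect cube.
Strategy: iterate y from -50 to 50, compute RHS = 23·y³ − 6, and check whether it is a (positive or negative) perfect cube.
Check small values of y:
  y = 0: RHS = -6 is not a perfect cube.
  y = 1: RHS = 17 is not a perfect cube.
  y = -1: RHS = -29 is not a perfect cube.
  y = 2: RHS = 178 is not a perfect cube.
  y = -2: RHS = -190 is not a perfect cube.
  y = 3: RHS = 615 is not a perfect cube.
  y = -3: RHS = -627 is not a perfect cube.
Continuing the search up to |y| = 50 finds no solutions either.
No (x, y) in the scanned range satisfies the equation.

No integer solutions with |y| ≤ 50.


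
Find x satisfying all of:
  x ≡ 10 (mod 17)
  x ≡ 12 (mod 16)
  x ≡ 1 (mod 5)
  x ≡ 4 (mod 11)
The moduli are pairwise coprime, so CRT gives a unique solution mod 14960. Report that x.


Product of moduli M = 17 · 16 · 5 · 11 = 14960.
Merge one congruence at a time:
  Start: x ≡ 10 (mod 17).
  Combine with x ≡ 12 (mod 16); new modulus lcm = 272.
    Write x = 10 + 17·t and substitute into x ≡ 12 (mod 16): 17·t ≡ 12 − 10 = 2 (mod 16).
    Reduce coefficients mod 16: 1·t ≡ 2 (mod 16).
    So t ≡ 2 (mod 16).
    Then x = 10 + 17·2 = 44, valid modulo lcm(17, 16) = 272: x ≡ 44 (mod 272).
  Combine with x ≡ 1 (mod 5); new modulus lcm = 1360.
    Write x = 44 + 272·t and substitute into x ≡ 1 (mod 5): 272·t ≡ 1 − 44 = -43 (mod 5).
    Reduce coefficients mod 5: 2·t ≡ 2 (mod 5).
    The inverse of 2 mod 5 is 3 (since 2·3 = 6 = 1·5 + 1), so t ≡ 3·2 = 6 ≡ 1 (mod 5).
    Then x = 44 + 272·1 = 316, valid modulo lcm(272, 5) = 1360: x ≡ 316 (mod 1360).
  Combine with x ≡ 4 (mod 11); new modulus lcm = 14960.
    Write x = 316 + 1360·t and substitute into x ≡ 4 (mod 11): 1360·t ≡ 4 − 316 = -312 (mod 11).
    Reduce coefficients mod 11: 7·t ≡ 7 (mod 11).
    The inverse of 7 mod 11 is 8 (since 7·8 = 56 = 5·11 + 1), so t ≡ 8·7 = 56 ≡ 1 (mod 11).
    Then x = 316 + 1360·1 = 1676, valid modulo lcm(1360, 11) = 14960: x ≡ 1676 (mod 14960).
Verify against each original: 1676 mod 17 = 10, 1676 mod 16 = 12, 1676 mod 5 = 1, 1676 mod 11 = 4.

x ≡ 1676 (mod 14960).


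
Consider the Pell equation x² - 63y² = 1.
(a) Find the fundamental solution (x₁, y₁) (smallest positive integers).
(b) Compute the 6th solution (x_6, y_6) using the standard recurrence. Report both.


Step 1: Find the fundamental solution (x₁, y₁) of x² - 63y² = 1.
  Expand √63 as a continued fraction. a₀ = ⌊√63⌋ = 7; iterate m_{k+1} = d_k·a_k − m_k, d_{k+1} = (63 − m_{k+1}²)/d_k, a_{k+1} = ⌊(a₀ + m_{k+1})/d_{k+1}⌋ (starting m₀ = 0, d₀ = 1), with convergents p_k = a_k·p_{k-1} + p_{k-2}, q_k = a_k·q_{k-1} + q_{k-2} (p₋₁ = 1, q₋₁ = 0):
  k = 0: a₀ = 7; p₀/q₀ = 7/1; p₀² − 63·q₀² = 49 − 63 = -14.
  k = 1: m = 7, d = 14, a = ⌊(7 + 7)/14⌋ = 1; p/q = (1·7 + 1)/(1·1 + 0) = 8/1; p² − 63·q² = 64 − 63 = 1.
  The first convergent with p² − 63·q² = 1 gives the fundamental solution (x₁, y₁) = (8, 1).
Step 2: Apply the recurrence (x_{n+1}, y_{n+1}) = (x₁x_n + 63y₁y_n, x₁y_n + y₁x_n) repeatedly.
  From (x_1, y_1) = (8, 1): x_2 = 8·8 + 63·1·1 = 127; y_2 = 8·1 + 1·8 = 16.
  From (x_2, y_2) = (127, 16): x_3 = 8·127 + 63·1·16 = 2024; y_3 = 8·16 + 1·127 = 255.
  From (x_3, y_3) = (2024, 255): x_4 = 8·2024 + 63·1·255 = 32257; y_4 = 8·255 + 1·2024 = 4064.
  From (x_4, y_4) = (32257, 4064): x_5 = 8·32257 + 63·1·4064 = 514088; y_5 = 8·4064 + 1·32257 = 64769.
  From (x_5, y_5) = (514088, 64769): x_6 = 8·514088 + 63·1·64769 = 8193151; y_6 = 8·64769 + 1·514088 = 1032240.
Step 3: Verify x_6² - 63·y_6² = 67127723308801 - 67127723308800 = 1 (should be 1). ✓

(x_1, y_1) = (8, 1); (x_6, y_6) = (8193151, 1032240).


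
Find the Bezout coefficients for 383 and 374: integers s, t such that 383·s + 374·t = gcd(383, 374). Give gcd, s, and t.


Euclidean algorithm on (383, 374) — divide until remainder is 0:
  383 = 1 · 374 + 9
  374 = 41 · 9 + 5
  9 = 1 · 5 + 4
  5 = 1 · 4 + 1
  4 = 4 · 1 + 0
gcd(383, 374) = 1.
Track Bezout coefficients alongside the remainders: start with r₀ = 383 = a·1 + b·0 (s = 1, t = 0) and r₁ = 374 = a·0 + b·1 (s = 0, t = 1); each new remainder r_{k+1} = r_{k-1} − q_k·r_k inherits s_{k+1} = s_{k-1} − q_k·s_k, t_{k+1} = t_{k-1} − q_k·t_k, so r_k = a·s_k + b·t_k at every step:
  q = 1: r = 9, s = 1 − 1·0 = 1, t = 0 − 1·1 = -1  (check: 383·1 + 374·(-1) = 9)
  q = 41: r = 5, s = 0 − 41·1 = -41, t = 1 − 41·(-1) = 42  (check: 383·(-41) + 374·42 = 5)
  q = 1: r = 4, s = 1 − 1·(-41) = 42, t = -1 − 1·42 = -43  (check: 383·42 + 374·(-43) = 4)
  q = 1: r = 1, s = -41 − 1·42 = -83, t = 42 − 1·(-43) = 85  (check: 383·(-83) + 374·85 = 1)
The row with r = 1 (the gcd) gives the Bezout coefficients s = -83, t = 85.
Result: 383 · (-83) + 374 · (85) = 1.

gcd(383, 374) = 1; s = -83, t = 85 (check: 383·(-83) + 374·85 = 1).


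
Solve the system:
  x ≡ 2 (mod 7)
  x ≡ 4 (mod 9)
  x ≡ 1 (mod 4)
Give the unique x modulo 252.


Moduli 7, 9, 4 are pairwise coprime; by CRT there is a unique solution modulo M = 7 · 9 · 4 = 252.
Solve pairwise, accumulating the modulus:
  Start with x ≡ 2 (mod 7).
  Combine with x ≡ 4 (mod 9): since gcd(7, 9) = 1, we get a unique residue mod 63.
    Write x = 2 + 7·t and substitute into x ≡ 4 (mod 9): 7·t ≡ 4 − 2 = 2 (mod 9).
    The inverse of 7 mod 9 is 4 (since 7·4 = 28 = 3·9 + 1), so t ≡ 4·2 = 8 ≡ 8 (mod 9).
    Then x = 2 + 7·8 = 58, valid modulo lcm(7, 9) = 63: x ≡ 58 (mod 63).
  Combine with x ≡ 1 (mod 4): since gcd(63, 4) = 1, we get a unique residue mod 252.
    Write x = 58 + 63·t and substitute into x ≡ 1 (mod 4): 63·t ≡ 1 − 58 = -57 (mod 4).
    Reduce coefficients mod 4: 3·t ≡ 3 (mod 4).
    The inverse of 3 mod 4 is 3 (since 3·3 = 9 = 2·4 + 1), so t ≡ 3·3 = 9 ≡ 1 (mod 4).
    Then x = 58 + 63·1 = 121, valid modulo lcm(63, 4) = 252: x ≡ 121 (mod 252).
Verify: 121 mod 7 = 2 ✓, 121 mod 9 = 4 ✓, 121 mod 4 = 1 ✓.

x ≡ 121 (mod 252).


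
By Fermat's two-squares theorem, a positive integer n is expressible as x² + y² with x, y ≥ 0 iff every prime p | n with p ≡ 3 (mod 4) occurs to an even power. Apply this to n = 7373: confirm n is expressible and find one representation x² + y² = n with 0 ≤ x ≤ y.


Step 1: Factor n = 7373 = 73 · 101.
Step 2: Check the mod-4 condition on each prime factor: 73 ≡ 1 (mod 4), exponent 1; 101 ≡ 1 (mod 4), exponent 1.
All primes ≡ 3 (mod 4) appear to even exponent (or don't appear), so by the two-squares theorem n IS expressible as a sum of two squares.
Step 3: Build a representation. Here n = 73 · 101 is a product of primes ≡ 1 (mod 4). Each prime p ≡ 1 (mod 4) is itself a sum of two squares; find a² by testing p − a² for a perfect square:
  73: 73 − 1² = 72, 73 − 2² = 69, 73 − 3² = 64 = 8² ⇒ 73 = 3² + 8².
  101: 101 − 1² = 100 = 10² ⇒ 101 = 1² + 10².
  Combine using the Brahmagupta–Fibonacci identity (a² + b²)(c² + d²) = (ac − bd)² + (ad + bc)² = (ac + bd)² + (ad − bc)²:
  73 · 101 = 7373: from (3² + 8²)(1² + 10²), take (3·1 − 8·10, 3·10 + 8·1) = (3 − 80, 30 + 8) = (-77, 38); dropping signs (only squares matter) gives (77, 38); check 77² + 38² = 5929 + 1444 = 7373 ✓.
Step 4: Order so x ≤ y and verify: 38² + 77² = 1444 + 5929 = 7373 = n. ✓

n = 7373 = 38² + 77² (one valid representation with x ≤ y).


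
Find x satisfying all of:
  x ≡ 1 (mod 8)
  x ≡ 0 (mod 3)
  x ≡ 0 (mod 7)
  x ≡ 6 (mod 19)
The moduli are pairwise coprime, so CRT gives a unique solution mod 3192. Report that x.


Product of moduli M = 8 · 3 · 7 · 19 = 3192.
Merge one congruence at a time:
  Start: x ≡ 1 (mod 8).
  Combine with x ≡ 0 (mod 3); new modulus lcm = 24.
    Write x = 1 + 8·t and substitute into x ≡ 0 (mod 3): 8·t ≡ 0 − 1 = -1 (mod 3).
    Reduce coefficients mod 3: 2·t ≡ 2 (mod 3).
    The inverse of 2 mod 3 is 2 (since 2·2 = 4 = 1·3 + 1), so t ≡ 2·2 = 4 ≡ 1 (mod 3).
    Then x = 1 + 8·1 = 9, valid modulo lcm(8, 3) = 24: x ≡ 9 (mod 24).
  Combine with x ≡ 0 (mod 7); new modulus lcm = 168.
    Write x = 9 + 24·t and substitute into x ≡ 0 (mod 7): 24·t ≡ 0 − 9 = -9 (mod 7).
    Reduce coefficients mod 7: 3·t ≡ 5 (mod 7).
    The inverse of 3 mod 7 is 5 (since 3·5 = 15 = 2·7 + 1), so t ≡ 5·5 = 25 ≡ 4 (mod 7).
    Then x = 9 + 24·4 = 105, valid modulo lcm(24, 7) = 168: x ≡ 105 (mod 168).
  Combine with x ≡ 6 (mod 19); new modulus lcm = 3192.
    Write x = 105 + 168·t and substitute into x ≡ 6 (mod 19): 168·t ≡ 6 − 105 = -99 (mod 19).
    Reduce coefficients mod 19: 16·t ≡ 15 (mod 19).
    The inverse of 16 mod 19 is 6 (since 16·6 = 96 = 5·19 + 1), so t ≡ 6·15 = 90 ≡ 14 (mod 19).
    Then x = 105 + 168·14 = 2457, valid modulo lcm(168, 19) = 3192: x ≡ 2457 (mod 3192).
Verify against each original: 2457 mod 8 = 1, 2457 mod 3 = 0, 2457 mod 7 = 0, 2457 mod 19 = 6.

x ≡ 2457 (mod 3192).


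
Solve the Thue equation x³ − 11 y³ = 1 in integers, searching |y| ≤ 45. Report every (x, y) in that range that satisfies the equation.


The equation is x³ - 11y³ = 1. For fixed y, x³ = 11·y³ + 1, so a solution requires the RHS to be a perfect cube.
Strategy: iterate y from -45 to 45, compute RHS = 11·y³ + 1, and check whether it is a (positive or negative) perfect cube.
Check small values of y:
  y = 0: RHS = 1 = (1)³ ⇒ x = 1 works.
  y = 1: RHS = 12 is not a perfect cube.
  y = -1: RHS = -10 is not a perfect cube.
  y = 2: RHS = 89 is not a perfect cube.
  y = -2: RHS = -87 is not a perfect cube.
  y = 3: RHS = 298 is not a perfect cube.
  y = -3: RHS = -296 is not a perfect cube.
Continuing the search up to |y| = 45 finds no further solutions beyond those listed.
Collected solutions: (1, 0).

Solutions (with |y| ≤ 45): (1, 0).


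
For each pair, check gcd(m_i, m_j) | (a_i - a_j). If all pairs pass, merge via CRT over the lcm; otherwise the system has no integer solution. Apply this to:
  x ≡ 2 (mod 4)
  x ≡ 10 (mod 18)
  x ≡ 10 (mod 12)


Moduli 4, 18, 12 are not pairwise coprime, so CRT works modulo lcm(m_i) when all pairwise compatibility conditions hold.
Pairwise compatibility: gcd(m_i, m_j) must divide a_i - a_j for every pair.
Merge one congruence at a time:
  Start: x ≡ 2 (mod 4).
  Combine with x ≡ 10 (mod 18): gcd(4, 18) = 2; 10 - 2 = 8, which IS divisible by 2, so compatible.
    Write x = 2 + 4·t and substitute into x ≡ 10 (mod 18): 4·t ≡ 10 − 2 = 8 (mod 18).
    Divide the congruence (and modulus) by g = 2: 2·t ≡ 4 (mod 9).
    The inverse of 2 mod 9 is 5 (since 2·5 = 10 = 1·9 + 1), so t ≡ 5·4 = 20 ≡ 2 (mod 9).
    Then x = 2 + 4·2 = 10, valid modulo lcm(4, 18) = 36: x ≡ 10 (mod 36).
  Combine with x ≡ 10 (mod 12): gcd(36, 12) = 12; 10 - 10 = 0, which IS divisible by 12, so compatible.
    Write x = 10 + 36·t and substitute into x ≡ 10 (mod 12): 36·t ≡ 10 − 10 = 0 (mod 12).
    Divide the congruence (and modulus) by g = 12: 3·t ≡ 0 (mod 1).
    Modulo 1 every t works; take t = 0.
    Then x = 10 + 36·0 = 10, valid modulo lcm(36, 12) = 36: x ≡ 10 (mod 36).
Verify: 10 mod 4 = 2, 10 mod 18 = 10, 10 mod 12 = 10.

x ≡ 10 (mod 36).


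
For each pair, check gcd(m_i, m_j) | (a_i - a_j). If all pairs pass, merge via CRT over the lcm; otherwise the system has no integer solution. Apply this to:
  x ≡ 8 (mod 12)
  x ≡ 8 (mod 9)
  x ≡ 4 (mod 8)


Moduli 12, 9, 8 are not pairwise coprime, so CRT works modulo lcm(m_i) when all pairwise compatibility conditions hold.
Pairwise compatibility: gcd(m_i, m_j) must divide a_i - a_j for every pair.
Merge one congruence at a time:
  Start: x ≡ 8 (mod 12).
  Combine with x ≡ 8 (mod 9): gcd(12, 9) = 3; 8 - 8 = 0, which IS divisible by 3, so compatible.
    Write x = 8 + 12·t and substitute into x ≡ 8 (mod 9): 12·t ≡ 8 − 8 = 0 (mod 9).
    Divide the congruence (and modulus) by g = 3: 4·t ≡ 0 (mod 3).
    Reduce coefficients mod 3: 1·t ≡ 0 (mod 3).
    So t ≡ 0 (mod 3).
    Then x = 8 + 12·0 = 8, valid modulo lcm(12, 9) = 36: x ≡ 8 (mod 36).
  Combine with x ≡ 4 (mod 8): gcd(36, 8) = 4; 4 - 8 = -4, which IS divisible by 4, so compatible.
    Write x = 8 + 36·t and substitute into x ≡ 4 (mod 8): 36·t ≡ 4 − 8 = -4 (mod 8).
    Divide the congruence (and modulus) by g = 4: 9·t ≡ -1 (mod 2).
    Reduce coefficients mod 2: 1·t ≡ 1 (mod 2).
    So t ≡ 1 (mod 2).
    Then x = 8 + 36·1 = 44, valid modulo lcm(36, 8) = 72: x ≡ 44 (mod 72).
Verify: 44 mod 12 = 8, 44 mod 9 = 8, 44 mod 8 = 4.

x ≡ 44 (mod 72).


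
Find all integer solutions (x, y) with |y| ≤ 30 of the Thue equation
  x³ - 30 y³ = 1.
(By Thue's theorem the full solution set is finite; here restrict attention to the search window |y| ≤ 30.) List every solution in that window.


The equation is x³ - 30y³ = 1. For fixed y, x³ = 30·y³ + 1, so a solution requires the RHS to be a perfect cube.
Strategy: iterate y from -30 to 30, compute RHS = 30·y³ + 1, and check whether it is a (positive or negative) perfect cube.
Check small values of y:
  y = 0: RHS = 1 = (1)³ ⇒ x = 1 works.
  y = 1: RHS = 31 is not a perfect cube.
  y = -1: RHS = -29 is not a perfect cube.
  y = 2: RHS = 241 is not a perfect cube.
  y = -2: RHS = -239 is not a perfect cube.
  y = 3: RHS = 811 is not a perfect cube.
  y = -3: RHS = -809 is not a perfect cube.
Continuing the search up to |y| = 30 finds no further solutions beyond those listed.
Collected solutions: (1, 0).

Solutions (with |y| ≤ 30): (1, 0).
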